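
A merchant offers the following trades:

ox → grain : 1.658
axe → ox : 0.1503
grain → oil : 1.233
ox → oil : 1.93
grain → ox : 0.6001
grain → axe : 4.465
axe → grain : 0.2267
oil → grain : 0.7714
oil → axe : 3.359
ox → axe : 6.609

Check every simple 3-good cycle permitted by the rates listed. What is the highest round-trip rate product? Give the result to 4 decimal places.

1.1127

grain→axe→ox→grain: 4.465 × 0.1503 × 1.658 = 1.11267
oil→axe→ox→oil: 3.359 × 0.1503 × 1.93 = 0.97438
oil→axe→grain→oil: 3.359 × 0.2267 × 1.233 = 0.93891
grain→ox→axe→grain: 0.6001 × 6.609 × 0.2267 = 0.89911
oil→grain→ox→oil: 0.7714 × 0.6001 × 1.93 = 0.89343
Maximum is grain→axe→ox→grain at 1.1127; arbitrage exists.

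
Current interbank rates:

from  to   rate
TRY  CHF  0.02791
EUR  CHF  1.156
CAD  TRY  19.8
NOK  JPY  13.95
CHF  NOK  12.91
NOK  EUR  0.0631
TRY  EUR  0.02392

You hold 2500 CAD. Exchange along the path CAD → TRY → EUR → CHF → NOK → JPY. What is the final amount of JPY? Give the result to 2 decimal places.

246504.39

2500 CAD × 19.8 = 49500 TRY
49500 TRY × 0.02392 = 1184.04 EUR
1184.04 EUR × 1.156 = 1368.75024 CHF
1368.75024 CHF × 12.91 = 17670.5655984 NOK
17670.5655984 NOK × 13.95 = 246504.39009768 JPY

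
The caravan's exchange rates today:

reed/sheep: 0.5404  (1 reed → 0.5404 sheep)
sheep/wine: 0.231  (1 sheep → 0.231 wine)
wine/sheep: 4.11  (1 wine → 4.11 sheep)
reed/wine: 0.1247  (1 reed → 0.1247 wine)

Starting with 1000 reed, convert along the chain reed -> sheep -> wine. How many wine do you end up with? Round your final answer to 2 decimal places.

1000 reed × 0.5404 = 540.4 sheep
540.4 sheep × 0.231 = 124.8324 wine

124.83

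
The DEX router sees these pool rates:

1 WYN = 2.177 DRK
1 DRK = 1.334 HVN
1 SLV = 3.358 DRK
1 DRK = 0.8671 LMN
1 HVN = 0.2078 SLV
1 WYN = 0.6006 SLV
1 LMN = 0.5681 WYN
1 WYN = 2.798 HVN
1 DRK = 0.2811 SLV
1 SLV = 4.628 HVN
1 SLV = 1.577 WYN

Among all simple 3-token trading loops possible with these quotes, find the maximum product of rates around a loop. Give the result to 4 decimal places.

1.0724

DRK→LMN→WYN→DRK: 0.8671 × 0.5681 × 2.177 = 1.07239
SLV→WYN→DRK→SLV: 1.577 × 2.177 × 0.2811 = 0.96505
SLV→DRK→HVN→SLV: 3.358 × 1.334 × 0.2078 = 0.93086
SLV→WYN→HVN→SLV: 1.577 × 2.798 × 0.2078 = 0.91691
Maximum is DRK→LMN→WYN→DRK at 1.0724; arbitrage exists.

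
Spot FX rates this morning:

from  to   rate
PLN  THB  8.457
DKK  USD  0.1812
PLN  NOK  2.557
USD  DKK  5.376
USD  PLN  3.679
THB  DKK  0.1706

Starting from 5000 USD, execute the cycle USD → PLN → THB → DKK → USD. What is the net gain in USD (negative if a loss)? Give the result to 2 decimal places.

5000 USD × 3.679 = 18395 PLN
18395 PLN × 8.457 = 155566.515 THB
155566.515 THB × 0.1706 = 26539.647459 DKK
26539.647459 DKK × 0.1812 = 4808.9841195708 USD
Net change: 4808.9841195708 − 5000 = -191.0158804292 USD

-191.02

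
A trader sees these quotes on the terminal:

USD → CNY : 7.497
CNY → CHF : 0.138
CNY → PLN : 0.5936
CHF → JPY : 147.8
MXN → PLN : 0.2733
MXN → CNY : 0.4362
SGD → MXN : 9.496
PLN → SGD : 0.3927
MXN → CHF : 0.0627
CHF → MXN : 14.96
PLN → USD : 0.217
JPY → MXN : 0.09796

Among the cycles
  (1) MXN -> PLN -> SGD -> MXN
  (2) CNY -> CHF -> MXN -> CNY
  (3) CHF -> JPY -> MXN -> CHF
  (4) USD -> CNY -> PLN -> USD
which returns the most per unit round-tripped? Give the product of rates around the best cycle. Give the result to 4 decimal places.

(1) 0.2733 × 0.3927 × 9.496 = 1.01916
(2) 0.138 × 14.96 × 0.4362 = 0.90053
(3) 147.8 × 0.09796 × 0.0627 = 0.90780
(4) 7.497 × 0.5936 × 0.217 = 0.96570
Highest is cycle (1) at 1.0192 (>1, arbitrage).

1.0192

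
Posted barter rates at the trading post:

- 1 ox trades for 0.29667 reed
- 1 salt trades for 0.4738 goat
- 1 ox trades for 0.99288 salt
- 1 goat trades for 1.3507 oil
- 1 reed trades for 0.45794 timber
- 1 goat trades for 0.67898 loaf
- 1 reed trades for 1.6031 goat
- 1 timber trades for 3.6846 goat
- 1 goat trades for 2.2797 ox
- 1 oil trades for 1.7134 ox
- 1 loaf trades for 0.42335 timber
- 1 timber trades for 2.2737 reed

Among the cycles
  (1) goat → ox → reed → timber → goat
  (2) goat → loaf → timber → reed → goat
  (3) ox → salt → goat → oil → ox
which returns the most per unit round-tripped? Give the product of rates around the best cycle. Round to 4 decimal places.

(1) 2.2797 × 0.29667 × 0.45794 × 3.6846 = 1.14117
(2) 0.67898 × 0.42335 × 2.2737 × 1.6031 = 1.04773
(3) 0.99288 × 0.4738 × 1.3507 × 1.7134 = 1.08870
Highest is cycle (1) at 1.1412 (>1, arbitrage).

1.1412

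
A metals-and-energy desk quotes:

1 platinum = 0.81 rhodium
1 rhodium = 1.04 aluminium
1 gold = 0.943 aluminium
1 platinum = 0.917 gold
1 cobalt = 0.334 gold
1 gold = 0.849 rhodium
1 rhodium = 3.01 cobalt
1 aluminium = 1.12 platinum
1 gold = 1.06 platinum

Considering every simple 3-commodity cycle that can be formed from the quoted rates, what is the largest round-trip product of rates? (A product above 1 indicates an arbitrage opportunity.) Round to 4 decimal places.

0.9685

gold→aluminium→platinum→gold: 0.943 × 1.12 × 0.917 = 0.96850
rhodium→aluminium→platinum→rhodium: 1.04 × 1.12 × 0.81 = 0.94349
gold→rhodium→cobalt→gold: 0.849 × 3.01 × 0.334 = 0.85353
Maximum is gold→aluminium→platinum→gold at 0.9685; no arbitrage — every cycle loses value.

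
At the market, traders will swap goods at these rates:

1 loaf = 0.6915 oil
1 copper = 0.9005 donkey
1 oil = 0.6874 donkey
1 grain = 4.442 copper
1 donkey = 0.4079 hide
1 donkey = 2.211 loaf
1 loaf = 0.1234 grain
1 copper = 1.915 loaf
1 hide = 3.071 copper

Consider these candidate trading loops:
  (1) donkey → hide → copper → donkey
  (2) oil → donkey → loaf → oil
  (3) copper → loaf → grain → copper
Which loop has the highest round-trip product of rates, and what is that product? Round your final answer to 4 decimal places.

1.1280

(1) 0.4079 × 3.071 × 0.9005 = 1.12802
(2) 0.6874 × 2.211 × 0.6915 = 1.05097
(3) 1.915 × 0.1234 × 4.442 = 1.04969
Highest is cycle (1) at 1.1280 (>1, arbitrage).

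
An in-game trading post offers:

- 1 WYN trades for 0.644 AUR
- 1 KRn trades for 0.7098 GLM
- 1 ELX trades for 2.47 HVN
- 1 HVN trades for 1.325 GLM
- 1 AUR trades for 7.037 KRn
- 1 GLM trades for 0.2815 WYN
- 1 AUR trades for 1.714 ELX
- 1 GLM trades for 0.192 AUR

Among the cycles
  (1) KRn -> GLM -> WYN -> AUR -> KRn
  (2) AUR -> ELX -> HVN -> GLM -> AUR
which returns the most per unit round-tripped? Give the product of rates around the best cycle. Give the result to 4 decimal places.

1.0770

(1) 0.7098 × 0.2815 × 0.644 × 7.037 = 0.90550
(2) 1.714 × 2.47 × 1.325 × 0.192 = 1.07702
Highest is cycle (2) at 1.0770 (>1, arbitrage).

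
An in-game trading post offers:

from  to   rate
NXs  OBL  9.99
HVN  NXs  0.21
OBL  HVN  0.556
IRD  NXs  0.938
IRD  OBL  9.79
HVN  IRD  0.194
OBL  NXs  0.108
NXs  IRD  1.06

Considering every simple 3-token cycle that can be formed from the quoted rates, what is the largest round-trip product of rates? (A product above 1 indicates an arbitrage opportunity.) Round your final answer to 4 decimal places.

1.1664

NXs→OBL→HVN→NXs: 9.99 × 0.556 × 0.21 = 1.16643
NXs→IRD→OBL→NXs: 1.06 × 9.79 × 0.108 = 1.12076
OBL→HVN→IRD→OBL: 0.556 × 0.194 × 9.79 = 1.05599
Maximum is NXs→OBL→HVN→NXs at 1.1664; arbitrage exists.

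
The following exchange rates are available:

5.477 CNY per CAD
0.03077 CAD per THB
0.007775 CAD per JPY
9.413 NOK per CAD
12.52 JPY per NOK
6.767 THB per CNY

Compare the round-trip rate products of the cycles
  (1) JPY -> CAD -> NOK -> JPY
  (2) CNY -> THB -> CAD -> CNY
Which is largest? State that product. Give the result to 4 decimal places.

1.1404

(1) 0.007775 × 9.413 × 12.52 = 0.91629
(2) 6.767 × 0.03077 × 5.477 = 1.14042
Highest is cycle (2) at 1.1404 (>1, arbitrage).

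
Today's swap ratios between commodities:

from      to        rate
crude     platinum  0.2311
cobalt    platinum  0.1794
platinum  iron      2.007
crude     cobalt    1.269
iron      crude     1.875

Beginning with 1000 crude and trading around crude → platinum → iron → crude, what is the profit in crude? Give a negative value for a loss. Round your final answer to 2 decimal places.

-130.34

1000 crude × 0.2311 = 231.1 platinum
231.1 platinum × 2.007 = 463.8177 iron
463.8177 iron × 1.875 = 869.6581875 crude
Net change: 869.6581875 − 1000 = -130.3418125 crude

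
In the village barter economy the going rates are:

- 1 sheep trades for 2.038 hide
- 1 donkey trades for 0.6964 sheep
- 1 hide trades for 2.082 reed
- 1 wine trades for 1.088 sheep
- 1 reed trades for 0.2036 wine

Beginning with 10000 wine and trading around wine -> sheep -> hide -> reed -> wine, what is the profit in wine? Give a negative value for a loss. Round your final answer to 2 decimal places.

10000 wine × 1.088 = 10880 sheep
10880 sheep × 2.038 = 22173.44 hide
22173.44 hide × 2.082 = 46165.10208 reed
46165.10208 reed × 0.2036 = 9399.214783488 wine
Net change: 9399.214783488 − 10000 = -600.785216512 wine

-600.79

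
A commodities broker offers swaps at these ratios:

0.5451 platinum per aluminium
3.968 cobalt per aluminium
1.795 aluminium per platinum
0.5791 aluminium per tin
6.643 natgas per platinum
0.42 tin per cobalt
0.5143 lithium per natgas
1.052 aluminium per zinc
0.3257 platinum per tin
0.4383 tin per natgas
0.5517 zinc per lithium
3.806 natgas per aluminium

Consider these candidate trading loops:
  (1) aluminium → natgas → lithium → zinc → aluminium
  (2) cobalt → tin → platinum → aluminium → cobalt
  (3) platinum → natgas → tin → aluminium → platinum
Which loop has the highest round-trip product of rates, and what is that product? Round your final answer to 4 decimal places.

(1) 3.806 × 0.5143 × 0.5517 × 1.052 = 1.13607
(2) 0.42 × 0.3257 × 1.795 × 3.968 = 0.97432
(3) 6.643 × 0.4383 × 0.5791 × 0.5451 = 0.91911
Highest is cycle (1) at 1.1361 (>1, arbitrage).

1.1361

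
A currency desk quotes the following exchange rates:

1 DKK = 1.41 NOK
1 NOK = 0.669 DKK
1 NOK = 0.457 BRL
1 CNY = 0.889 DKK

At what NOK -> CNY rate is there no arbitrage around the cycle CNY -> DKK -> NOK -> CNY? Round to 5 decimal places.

0.79777

Known legs of the cycle: 0.889 × 1.41 = 1.25349
For no arbitrage the full-cycle product must be 1, so the missing rate is 1 / 1.25349 ≈ 0.7977726.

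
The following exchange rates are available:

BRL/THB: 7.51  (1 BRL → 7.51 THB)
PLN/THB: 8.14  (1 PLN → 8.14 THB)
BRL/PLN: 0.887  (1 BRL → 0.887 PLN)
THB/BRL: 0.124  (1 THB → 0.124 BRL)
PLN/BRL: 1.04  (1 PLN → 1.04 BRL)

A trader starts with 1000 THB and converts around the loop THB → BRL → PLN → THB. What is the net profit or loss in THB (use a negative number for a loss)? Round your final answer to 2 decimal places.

-104.70

1000 THB × 0.124 = 124 BRL
124 BRL × 0.887 = 109.988 PLN
109.988 PLN × 8.14 = 895.30232 THB
Net change: 895.30232 − 1000 = -104.69768 THB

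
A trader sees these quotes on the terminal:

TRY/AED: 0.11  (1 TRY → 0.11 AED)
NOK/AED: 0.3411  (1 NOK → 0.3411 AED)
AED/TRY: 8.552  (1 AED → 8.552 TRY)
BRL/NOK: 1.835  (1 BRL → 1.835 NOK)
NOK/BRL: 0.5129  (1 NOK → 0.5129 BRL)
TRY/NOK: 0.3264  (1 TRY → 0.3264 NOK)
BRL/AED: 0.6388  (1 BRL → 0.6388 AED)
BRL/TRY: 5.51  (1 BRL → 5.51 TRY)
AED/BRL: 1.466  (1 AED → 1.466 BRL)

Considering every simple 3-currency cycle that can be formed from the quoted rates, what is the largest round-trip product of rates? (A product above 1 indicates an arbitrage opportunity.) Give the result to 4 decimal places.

NOK→AED→TRY→NOK: 0.3411 × 8.552 × 0.3264 = 0.95214
NOK→BRL→TRY→NOK: 0.5129 × 5.51 × 0.3264 = 0.92243
NOK→AED→BRL→NOK: 0.3411 × 1.466 × 1.835 = 0.91760
TRY→AED→BRL→TRY: 0.11 × 1.466 × 5.51 = 0.88854
Maximum is NOK→AED→TRY→NOK at 0.9521; no arbitrage — every cycle loses value.

0.9521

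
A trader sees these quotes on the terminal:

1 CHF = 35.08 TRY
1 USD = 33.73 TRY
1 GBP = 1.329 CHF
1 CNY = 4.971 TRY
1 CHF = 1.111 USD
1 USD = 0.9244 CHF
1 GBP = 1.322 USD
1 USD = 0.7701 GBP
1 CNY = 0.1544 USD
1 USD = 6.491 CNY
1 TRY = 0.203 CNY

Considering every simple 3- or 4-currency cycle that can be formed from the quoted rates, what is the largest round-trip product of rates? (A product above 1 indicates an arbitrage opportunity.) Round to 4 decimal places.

CHF→USD→GBP→CHF: 1.111 × 0.7701 × 1.329 = 1.13707
CNY→USD→TRY→CNY: 0.1544 × 33.73 × 0.203 = 1.05721
CNY→USD→CHF→TRY→CNY: 0.1544 × 0.9244 × 35.08 × 0.203 = 1.01640
Maximum is CHF→USD→GBP→CHF at 1.1371; arbitrage exists.

1.1371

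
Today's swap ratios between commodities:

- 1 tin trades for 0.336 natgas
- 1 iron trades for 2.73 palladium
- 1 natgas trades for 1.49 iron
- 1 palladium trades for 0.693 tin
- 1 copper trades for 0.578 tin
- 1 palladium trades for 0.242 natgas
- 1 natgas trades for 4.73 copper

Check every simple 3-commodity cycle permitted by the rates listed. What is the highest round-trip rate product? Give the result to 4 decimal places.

iron→palladium→natgas→iron: 2.73 × 0.242 × 1.49 = 0.98438
copper→tin→natgas→copper: 0.578 × 0.336 × 4.73 = 0.91860
Maximum is iron→palladium→natgas→iron at 0.9844; no arbitrage — every cycle loses value.

0.9844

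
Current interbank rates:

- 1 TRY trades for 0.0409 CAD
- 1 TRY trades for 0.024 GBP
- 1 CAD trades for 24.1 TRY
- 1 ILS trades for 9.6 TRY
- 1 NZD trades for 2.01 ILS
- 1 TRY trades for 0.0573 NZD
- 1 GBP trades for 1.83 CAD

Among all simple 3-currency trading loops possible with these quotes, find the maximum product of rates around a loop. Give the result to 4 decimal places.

TRY→NZD→ILS→TRY: 0.0573 × 2.01 × 9.6 = 1.10566
CAD→TRY→GBP→CAD: 24.1 × 0.024 × 1.83 = 1.05847
Maximum is TRY→NZD→ILS→TRY at 1.1057; arbitrage exists.

1.1057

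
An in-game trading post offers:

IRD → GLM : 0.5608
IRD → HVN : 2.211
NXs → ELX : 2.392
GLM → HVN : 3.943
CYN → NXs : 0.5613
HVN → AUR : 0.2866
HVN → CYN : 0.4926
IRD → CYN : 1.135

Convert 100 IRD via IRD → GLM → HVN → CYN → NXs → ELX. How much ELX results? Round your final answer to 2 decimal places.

100 IRD × 0.5608 = 56.08 GLM
56.08 GLM × 3.943 = 221.12344 HVN
221.12344 HVN × 0.4926 = 108.925406544 CYN
108.925406544 CYN × 0.5613 = 61.1398306931472 NXs
61.1398306931472 NXs × 2.392 = 146.2464750180081024 ELX

146.25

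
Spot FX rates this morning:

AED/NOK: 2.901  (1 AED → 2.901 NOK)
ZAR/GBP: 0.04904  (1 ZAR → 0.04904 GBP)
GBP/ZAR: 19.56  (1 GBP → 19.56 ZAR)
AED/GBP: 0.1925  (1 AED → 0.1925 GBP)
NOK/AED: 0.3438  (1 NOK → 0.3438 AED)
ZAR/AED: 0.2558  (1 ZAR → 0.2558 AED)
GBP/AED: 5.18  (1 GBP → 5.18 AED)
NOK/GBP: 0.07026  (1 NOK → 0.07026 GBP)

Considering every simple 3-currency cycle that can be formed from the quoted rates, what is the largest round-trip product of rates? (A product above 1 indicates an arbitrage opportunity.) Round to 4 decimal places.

GBP→AED→NOK→GBP: 5.18 × 2.901 × 0.07026 = 1.05581
GBP→ZAR→AED→GBP: 19.56 × 0.2558 × 0.1925 = 0.96316
Maximum is GBP→AED→NOK→GBP at 1.0558; arbitrage exists.

1.0558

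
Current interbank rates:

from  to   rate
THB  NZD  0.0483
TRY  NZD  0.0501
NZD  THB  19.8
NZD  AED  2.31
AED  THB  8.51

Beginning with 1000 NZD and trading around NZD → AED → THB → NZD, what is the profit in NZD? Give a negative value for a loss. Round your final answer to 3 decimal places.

1000 NZD × 2.31 = 2310 AED
2310 AED × 8.51 = 19658.1 THB
19658.1 THB × 0.0483 = 949.48623 NZD
Net change: 949.48623 − 1000 = -50.51377 NZD

-50.514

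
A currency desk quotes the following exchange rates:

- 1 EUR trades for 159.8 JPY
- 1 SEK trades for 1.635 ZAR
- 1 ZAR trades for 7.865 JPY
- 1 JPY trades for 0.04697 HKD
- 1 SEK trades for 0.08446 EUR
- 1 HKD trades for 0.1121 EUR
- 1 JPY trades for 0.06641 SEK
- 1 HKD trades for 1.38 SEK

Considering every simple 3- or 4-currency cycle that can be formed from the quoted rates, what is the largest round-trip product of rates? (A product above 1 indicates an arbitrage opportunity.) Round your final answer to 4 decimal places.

0.8963

JPY→SEK→EUR→JPY: 0.06641 × 0.08446 × 159.8 = 0.89632
JPY→HKD→SEK→EUR→JPY: 0.04697 × 1.38 × 0.08446 × 159.8 = 0.87484
JPY→SEK→ZAR→JPY: 0.06641 × 1.635 × 7.865 = 0.85398
JPY→HKD→EUR→JPY: 0.04697 × 0.1121 × 159.8 = 0.84140
JPY→HKD→SEK→ZAR→JPY: 0.04697 × 1.38 × 1.635 × 7.865 = 0.83352
Maximum is JPY→SEK→EUR→JPY at 0.8963; no arbitrage — every cycle loses value.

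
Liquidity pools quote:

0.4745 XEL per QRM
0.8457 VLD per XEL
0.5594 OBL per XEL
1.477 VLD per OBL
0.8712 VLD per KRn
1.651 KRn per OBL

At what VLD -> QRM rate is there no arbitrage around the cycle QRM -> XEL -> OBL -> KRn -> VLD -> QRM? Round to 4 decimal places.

2.6192

Known legs of the cycle: 0.4745 × 0.5594 × 1.651 × 0.8712 = 0.38178918227736
For no arbitrage the full-cycle product must be 1, so the missing rate is 1 / 0.38178918227736 ≈ 2.619247.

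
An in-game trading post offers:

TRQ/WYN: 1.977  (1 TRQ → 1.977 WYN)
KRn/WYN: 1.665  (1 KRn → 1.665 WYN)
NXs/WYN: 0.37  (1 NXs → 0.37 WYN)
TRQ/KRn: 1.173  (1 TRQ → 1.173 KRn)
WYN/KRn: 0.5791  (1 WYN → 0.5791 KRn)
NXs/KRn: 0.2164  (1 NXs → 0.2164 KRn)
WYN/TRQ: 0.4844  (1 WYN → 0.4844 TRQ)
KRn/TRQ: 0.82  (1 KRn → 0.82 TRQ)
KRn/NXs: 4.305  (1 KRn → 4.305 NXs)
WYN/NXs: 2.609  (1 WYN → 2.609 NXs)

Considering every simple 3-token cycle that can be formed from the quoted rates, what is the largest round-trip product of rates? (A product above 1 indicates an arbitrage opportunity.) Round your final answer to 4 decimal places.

0.9461

TRQ→KRn→WYN→TRQ: 1.173 × 1.665 × 0.4844 = 0.94605
KRn→WYN→NXs→KRn: 1.665 × 2.609 × 0.2164 = 0.94004
TRQ→WYN→KRn→TRQ: 1.977 × 0.5791 × 0.82 = 0.93880
KRn→NXs→WYN→KRn: 4.305 × 0.37 × 0.5791 = 0.92242
Maximum is TRQ→KRn→WYN→TRQ at 0.9461; no arbitrage — every cycle loses value.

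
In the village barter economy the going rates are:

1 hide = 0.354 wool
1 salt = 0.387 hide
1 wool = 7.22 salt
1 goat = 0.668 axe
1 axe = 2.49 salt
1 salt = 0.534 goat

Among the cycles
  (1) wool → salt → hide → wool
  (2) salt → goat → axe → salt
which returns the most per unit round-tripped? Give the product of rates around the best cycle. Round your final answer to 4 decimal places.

(1) 7.22 × 0.387 × 0.354 = 0.98913
(2) 0.534 × 0.668 × 2.49 = 0.88821
Highest is cycle (1) at 0.9891 (≤1, no arbitrage).

0.9891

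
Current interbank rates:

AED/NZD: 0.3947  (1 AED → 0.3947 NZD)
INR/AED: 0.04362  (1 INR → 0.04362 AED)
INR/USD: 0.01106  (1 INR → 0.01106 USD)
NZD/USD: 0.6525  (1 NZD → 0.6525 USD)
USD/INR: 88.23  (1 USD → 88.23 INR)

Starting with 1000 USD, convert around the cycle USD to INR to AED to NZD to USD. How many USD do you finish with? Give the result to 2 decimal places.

1000 USD × 88.23 = 88230 INR
88230 INR × 0.04362 = 3848.5926 AED
3848.5926 AED × 0.3947 = 1519.03949922 NZD
1519.03949922 NZD × 0.6525 = 991.17327324105 USD

991.17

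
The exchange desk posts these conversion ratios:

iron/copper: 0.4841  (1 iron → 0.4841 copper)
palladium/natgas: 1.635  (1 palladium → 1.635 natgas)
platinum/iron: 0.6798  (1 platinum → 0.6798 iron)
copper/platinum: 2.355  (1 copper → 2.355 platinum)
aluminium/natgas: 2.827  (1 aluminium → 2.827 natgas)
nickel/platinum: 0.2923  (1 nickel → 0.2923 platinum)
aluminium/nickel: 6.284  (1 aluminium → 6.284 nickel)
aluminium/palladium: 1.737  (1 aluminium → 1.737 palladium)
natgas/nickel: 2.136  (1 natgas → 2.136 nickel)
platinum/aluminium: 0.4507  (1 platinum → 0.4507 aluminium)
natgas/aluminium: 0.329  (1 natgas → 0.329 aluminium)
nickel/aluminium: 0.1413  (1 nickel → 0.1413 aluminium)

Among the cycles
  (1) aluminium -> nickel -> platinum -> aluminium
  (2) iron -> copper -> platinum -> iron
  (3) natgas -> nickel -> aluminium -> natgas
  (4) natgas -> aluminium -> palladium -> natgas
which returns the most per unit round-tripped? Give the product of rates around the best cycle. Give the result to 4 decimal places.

0.9344

(1) 6.284 × 0.2923 × 0.4507 = 0.82785
(2) 0.4841 × 2.355 × 0.6798 = 0.77501
(3) 2.136 × 0.1413 × 2.827 = 0.85324
(4) 0.329 × 1.737 × 1.635 = 0.93436
Highest is cycle (4) at 0.9344 (≤1, no arbitrage).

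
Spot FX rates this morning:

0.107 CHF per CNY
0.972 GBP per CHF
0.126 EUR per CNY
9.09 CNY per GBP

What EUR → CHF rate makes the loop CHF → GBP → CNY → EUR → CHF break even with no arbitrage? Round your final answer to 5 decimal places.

0.89825

Known legs of the cycle: 0.972 × 9.09 × 0.126 = 1.11327048
For no arbitrage the full-cycle product must be 1, so the missing rate is 1 / 1.11327048 ≈ 0.8982543.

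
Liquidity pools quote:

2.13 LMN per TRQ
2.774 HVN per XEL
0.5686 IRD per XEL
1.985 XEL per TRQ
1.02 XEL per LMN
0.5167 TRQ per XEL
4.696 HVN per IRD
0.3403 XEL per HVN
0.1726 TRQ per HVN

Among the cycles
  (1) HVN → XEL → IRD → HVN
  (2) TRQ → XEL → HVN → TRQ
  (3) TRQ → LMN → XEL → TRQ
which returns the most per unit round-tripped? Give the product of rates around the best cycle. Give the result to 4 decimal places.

1.1226

(1) 0.3403 × 0.5686 × 4.696 = 0.90865
(2) 1.985 × 2.774 × 0.1726 = 0.95040
(3) 2.13 × 1.02 × 0.5167 = 1.12258
Highest is cycle (3) at 1.1226 (>1, arbitrage).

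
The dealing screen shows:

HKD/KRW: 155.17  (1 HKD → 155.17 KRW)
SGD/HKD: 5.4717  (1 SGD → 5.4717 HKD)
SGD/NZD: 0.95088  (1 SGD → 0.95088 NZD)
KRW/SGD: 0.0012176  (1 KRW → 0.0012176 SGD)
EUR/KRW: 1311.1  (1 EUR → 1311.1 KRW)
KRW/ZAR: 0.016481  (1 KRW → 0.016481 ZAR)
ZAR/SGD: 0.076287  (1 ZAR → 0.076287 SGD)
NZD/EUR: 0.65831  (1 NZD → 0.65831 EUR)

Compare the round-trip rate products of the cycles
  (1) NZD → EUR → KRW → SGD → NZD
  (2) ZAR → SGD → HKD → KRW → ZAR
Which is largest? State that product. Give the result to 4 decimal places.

1.0675

(1) 0.65831 × 1311.1 × 0.0012176 × 0.95088 = 0.99930
(2) 0.076287 × 5.4717 × 155.17 × 0.016481 = 1.06749
Highest is cycle (2) at 1.0675 (>1, arbitrage).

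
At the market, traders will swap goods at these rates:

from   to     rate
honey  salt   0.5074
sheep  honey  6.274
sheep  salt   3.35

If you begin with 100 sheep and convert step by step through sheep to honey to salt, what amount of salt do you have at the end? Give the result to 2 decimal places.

318.34

100 sheep × 6.274 = 627.4 honey
627.4 honey × 0.5074 = 318.34276 salt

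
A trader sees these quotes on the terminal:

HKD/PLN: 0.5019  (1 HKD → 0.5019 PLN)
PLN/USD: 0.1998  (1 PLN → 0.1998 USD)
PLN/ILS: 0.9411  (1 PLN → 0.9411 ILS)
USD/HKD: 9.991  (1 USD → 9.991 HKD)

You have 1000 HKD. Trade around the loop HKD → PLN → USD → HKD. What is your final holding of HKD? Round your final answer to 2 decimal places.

1000 HKD × 0.5019 = 501.9 PLN
501.9 PLN × 0.1998 = 100.27962 USD
100.27962 USD × 9.991 = 1001.89368342 HKD

1001.89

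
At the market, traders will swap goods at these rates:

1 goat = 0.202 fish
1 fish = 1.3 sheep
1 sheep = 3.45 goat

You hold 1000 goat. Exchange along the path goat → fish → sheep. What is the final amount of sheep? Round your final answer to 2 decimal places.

1000 goat × 0.202 = 202 fish
202 fish × 1.3 = 262.6 sheep

262.60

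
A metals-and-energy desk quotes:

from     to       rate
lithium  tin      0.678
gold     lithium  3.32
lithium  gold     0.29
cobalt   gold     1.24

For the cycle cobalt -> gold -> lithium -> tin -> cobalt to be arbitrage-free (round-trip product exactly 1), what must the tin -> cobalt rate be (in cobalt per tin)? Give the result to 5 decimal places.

0.35827

Known legs of the cycle: 1.24 × 3.32 × 0.678 = 2.7911904
For no arbitrage the full-cycle product must be 1, so the missing rate is 1 / 2.7911904 ≈ 0.3582701.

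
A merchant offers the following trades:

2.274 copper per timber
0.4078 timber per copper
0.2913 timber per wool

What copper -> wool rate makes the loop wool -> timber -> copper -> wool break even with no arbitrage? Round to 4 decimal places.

1.5096

Known legs of the cycle: 0.2913 × 2.274 = 0.6624162
For no arbitrage the full-cycle product must be 1, so the missing rate is 1 / 0.6624162 ≈ 1.509625.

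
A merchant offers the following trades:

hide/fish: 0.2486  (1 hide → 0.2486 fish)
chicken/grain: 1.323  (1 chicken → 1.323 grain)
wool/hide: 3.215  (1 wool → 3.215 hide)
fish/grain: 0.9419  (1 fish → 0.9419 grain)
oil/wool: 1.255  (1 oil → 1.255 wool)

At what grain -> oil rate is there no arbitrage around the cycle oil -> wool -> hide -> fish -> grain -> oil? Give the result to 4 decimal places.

1.0584

Known legs of the cycle: 1.255 × 3.215 × 0.2486 × 0.9419 = 0.9447798545405
For no arbitrage the full-cycle product must be 1, so the missing rate is 1 / 0.9447798545405 ≈ 1.058448.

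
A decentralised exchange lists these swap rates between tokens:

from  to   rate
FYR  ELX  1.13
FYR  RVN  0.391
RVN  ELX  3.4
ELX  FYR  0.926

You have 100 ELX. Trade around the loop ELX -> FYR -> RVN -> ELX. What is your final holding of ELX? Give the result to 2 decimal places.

123.10

100 ELX × 0.926 = 92.6 FYR
92.6 FYR × 0.391 = 36.2066 RVN
36.2066 RVN × 3.4 = 123.10244 ELX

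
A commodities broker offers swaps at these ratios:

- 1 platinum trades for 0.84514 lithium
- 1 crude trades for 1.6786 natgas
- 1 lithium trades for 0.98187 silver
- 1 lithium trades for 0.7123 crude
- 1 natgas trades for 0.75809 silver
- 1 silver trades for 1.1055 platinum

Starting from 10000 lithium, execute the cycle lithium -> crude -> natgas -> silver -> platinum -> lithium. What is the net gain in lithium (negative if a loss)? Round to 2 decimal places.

-1531.27

10000 lithium × 0.7123 = 7123 crude
7123 crude × 1.6786 = 11956.6678 natgas
11956.6678 natgas × 0.75809 = 9064.230292502 silver
9064.230292502 silver × 1.1055 = 10020.506588360961 platinum
10020.506588360961 platinum × 0.84514 = 8468.73093808738257954 lithium
Net change: 8468.73093808738257954 − 10000 = -1531.26906191261742046 lithium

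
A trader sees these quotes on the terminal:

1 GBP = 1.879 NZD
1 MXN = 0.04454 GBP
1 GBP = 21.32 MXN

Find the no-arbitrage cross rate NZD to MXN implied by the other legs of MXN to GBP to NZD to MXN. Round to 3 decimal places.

Known legs of the cycle: 0.04454 × 1.879 = 0.08369066
For no arbitrage the full-cycle product must be 1, so the missing rate is 1 / 0.08369066 ≈ 11.94876.

11.949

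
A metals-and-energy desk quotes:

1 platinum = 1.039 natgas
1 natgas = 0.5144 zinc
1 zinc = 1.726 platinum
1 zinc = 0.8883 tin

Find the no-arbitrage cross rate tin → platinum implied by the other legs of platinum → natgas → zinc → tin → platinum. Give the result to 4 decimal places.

2.1063

Known legs of the cycle: 1.039 × 0.5144 × 0.8883 = 0.47476223928
For no arbitrage the full-cycle product must be 1, so the missing rate is 1 / 0.47476223928 ≈ 2.106317.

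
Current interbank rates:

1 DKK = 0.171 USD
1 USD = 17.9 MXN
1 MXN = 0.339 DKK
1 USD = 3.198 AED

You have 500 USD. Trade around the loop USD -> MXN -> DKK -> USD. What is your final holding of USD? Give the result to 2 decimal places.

518.82

500 USD × 17.9 = 8950 MXN
8950 MXN × 0.339 = 3034.05 DKK
3034.05 DKK × 0.171 = 518.82255 USD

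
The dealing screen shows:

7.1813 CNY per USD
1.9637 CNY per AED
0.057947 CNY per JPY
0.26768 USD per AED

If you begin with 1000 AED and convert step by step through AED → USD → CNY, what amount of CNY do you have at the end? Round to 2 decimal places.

1922.29

1000 AED × 0.26768 = 267.68 USD
267.68 USD × 7.1813 = 1922.290384 CNY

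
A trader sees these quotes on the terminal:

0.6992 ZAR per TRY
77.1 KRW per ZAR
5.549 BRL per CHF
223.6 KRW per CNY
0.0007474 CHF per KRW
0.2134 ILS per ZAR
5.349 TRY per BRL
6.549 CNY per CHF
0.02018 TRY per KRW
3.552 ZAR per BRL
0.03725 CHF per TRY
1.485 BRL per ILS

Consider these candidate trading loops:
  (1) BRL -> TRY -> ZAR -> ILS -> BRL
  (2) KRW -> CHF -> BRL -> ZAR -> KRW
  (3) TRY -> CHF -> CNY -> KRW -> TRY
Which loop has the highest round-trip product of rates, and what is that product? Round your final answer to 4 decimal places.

1.1852

(1) 5.349 × 0.6992 × 0.2134 × 1.485 = 1.18521
(2) 0.0007474 × 5.549 × 3.552 × 77.1 = 1.13578
(3) 0.03725 × 6.549 × 223.6 × 0.02018 = 1.10076
Highest is cycle (1) at 1.1852 (>1, arbitrage).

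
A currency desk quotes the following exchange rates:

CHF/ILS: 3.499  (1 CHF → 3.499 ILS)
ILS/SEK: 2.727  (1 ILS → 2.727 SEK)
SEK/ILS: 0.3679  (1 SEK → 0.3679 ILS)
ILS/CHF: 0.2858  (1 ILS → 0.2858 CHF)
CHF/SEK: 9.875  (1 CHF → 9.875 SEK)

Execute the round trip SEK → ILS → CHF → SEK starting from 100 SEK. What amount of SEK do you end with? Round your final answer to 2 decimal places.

100 SEK × 0.3679 = 36.79 ILS
36.79 ILS × 0.2858 = 10.514582 CHF
10.514582 CHF × 9.875 = 103.83149725 SEK

103.83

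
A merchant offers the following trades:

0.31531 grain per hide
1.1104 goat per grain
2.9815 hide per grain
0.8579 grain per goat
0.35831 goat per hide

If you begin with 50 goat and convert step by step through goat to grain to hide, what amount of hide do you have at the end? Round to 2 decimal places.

127.89

50 goat × 0.8579 = 42.895 grain
42.895 grain × 2.9815 = 127.8914425 hide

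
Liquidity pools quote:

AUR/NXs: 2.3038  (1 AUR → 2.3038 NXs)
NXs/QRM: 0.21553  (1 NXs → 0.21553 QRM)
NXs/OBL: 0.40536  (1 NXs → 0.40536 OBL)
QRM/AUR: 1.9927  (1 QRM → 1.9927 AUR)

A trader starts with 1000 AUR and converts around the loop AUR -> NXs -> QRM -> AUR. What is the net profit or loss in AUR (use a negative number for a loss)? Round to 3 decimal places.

1000 AUR × 2.3038 = 2303.8 NXs
2303.8 NXs × 0.21553 = 496.538014 QRM
496.538014 QRM × 1.9927 = 989.4513004978 AUR
Net change: 989.4513004978 − 1000 = -10.5486995022 AUR

-10.549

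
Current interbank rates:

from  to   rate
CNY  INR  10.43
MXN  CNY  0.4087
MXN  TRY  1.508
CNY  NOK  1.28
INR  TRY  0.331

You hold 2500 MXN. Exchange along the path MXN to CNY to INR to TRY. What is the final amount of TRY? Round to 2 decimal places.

2500 MXN × 0.4087 = 1021.75 CNY
1021.75 CNY × 10.43 = 10656.8525 INR
10656.8525 INR × 0.331 = 3527.4181775 TRY

3527.42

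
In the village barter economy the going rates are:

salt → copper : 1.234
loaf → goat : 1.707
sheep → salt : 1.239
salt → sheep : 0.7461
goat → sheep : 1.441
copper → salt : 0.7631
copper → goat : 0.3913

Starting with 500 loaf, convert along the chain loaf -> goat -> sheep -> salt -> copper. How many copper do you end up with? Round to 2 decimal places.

1880.42

500 loaf × 1.707 = 853.5 goat
853.5 goat × 1.441 = 1229.8935 sheep
1229.8935 sheep × 1.239 = 1523.8380465 salt
1523.8380465 salt × 1.234 = 1880.416149381 copper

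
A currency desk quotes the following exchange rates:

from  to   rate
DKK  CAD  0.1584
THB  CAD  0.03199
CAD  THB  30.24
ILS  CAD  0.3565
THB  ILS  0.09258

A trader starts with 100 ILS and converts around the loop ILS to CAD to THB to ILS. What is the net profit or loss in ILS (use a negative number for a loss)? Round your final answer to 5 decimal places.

100 ILS × 0.3565 = 35.65 CAD
35.65 CAD × 30.24 = 1078.056 THB
1078.056 THB × 0.09258 = 99.80642448 ILS
Net change: 99.80642448 − 100 = -0.19357552 ILS

-0.19358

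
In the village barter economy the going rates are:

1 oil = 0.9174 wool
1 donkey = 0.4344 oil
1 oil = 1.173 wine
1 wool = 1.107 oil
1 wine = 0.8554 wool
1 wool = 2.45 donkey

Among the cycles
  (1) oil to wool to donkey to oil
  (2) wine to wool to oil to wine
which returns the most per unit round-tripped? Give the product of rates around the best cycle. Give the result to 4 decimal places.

1.1107

(1) 0.9174 × 2.45 × 0.4344 = 0.97637
(2) 0.8554 × 1.107 × 1.173 = 1.11075
Highest is cycle (2) at 1.1107 (>1, arbitrage).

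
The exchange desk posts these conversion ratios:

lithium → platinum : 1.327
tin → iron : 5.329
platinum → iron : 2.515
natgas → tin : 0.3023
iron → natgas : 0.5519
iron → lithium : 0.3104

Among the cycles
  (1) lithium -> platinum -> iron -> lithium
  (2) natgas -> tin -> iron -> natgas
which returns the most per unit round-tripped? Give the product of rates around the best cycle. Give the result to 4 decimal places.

(1) 1.327 × 2.515 × 0.3104 = 1.03593
(2) 0.3023 × 5.329 × 0.5519 = 0.88909
Highest is cycle (1) at 1.0359 (>1, arbitrage).

1.0359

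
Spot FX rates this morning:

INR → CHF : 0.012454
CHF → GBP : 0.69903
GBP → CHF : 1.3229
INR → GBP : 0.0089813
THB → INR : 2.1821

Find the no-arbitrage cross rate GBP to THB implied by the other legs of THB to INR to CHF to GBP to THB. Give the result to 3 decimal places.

Known legs of the cycle: 2.1821 × 0.012454 × 0.69903 = 0.018996750782802
For no arbitrage the full-cycle product must be 1, so the missing rate is 1 / 0.018996750782802 ≈ 52.64058.

52.641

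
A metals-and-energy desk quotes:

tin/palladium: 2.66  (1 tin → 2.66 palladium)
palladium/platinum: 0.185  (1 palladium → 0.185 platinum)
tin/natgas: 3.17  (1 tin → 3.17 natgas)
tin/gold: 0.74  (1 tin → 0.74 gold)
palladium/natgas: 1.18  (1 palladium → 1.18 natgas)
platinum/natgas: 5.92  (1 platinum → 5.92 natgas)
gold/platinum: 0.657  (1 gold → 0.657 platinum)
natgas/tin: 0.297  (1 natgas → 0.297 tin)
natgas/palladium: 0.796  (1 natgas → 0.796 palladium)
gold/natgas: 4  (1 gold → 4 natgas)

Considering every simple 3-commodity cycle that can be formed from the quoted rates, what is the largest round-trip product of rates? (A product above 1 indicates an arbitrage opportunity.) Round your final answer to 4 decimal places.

0.9322

palladium→natgas→tin→palladium: 1.18 × 0.297 × 2.66 = 0.93222
gold→natgas→tin→gold: 4 × 0.297 × 0.74 = 0.87912
palladium→platinum→natgas→palladium: 0.185 × 5.92 × 0.796 = 0.87178
Maximum is palladium→natgas→tin→palladium at 0.9322; no arbitrage — every cycle loses value.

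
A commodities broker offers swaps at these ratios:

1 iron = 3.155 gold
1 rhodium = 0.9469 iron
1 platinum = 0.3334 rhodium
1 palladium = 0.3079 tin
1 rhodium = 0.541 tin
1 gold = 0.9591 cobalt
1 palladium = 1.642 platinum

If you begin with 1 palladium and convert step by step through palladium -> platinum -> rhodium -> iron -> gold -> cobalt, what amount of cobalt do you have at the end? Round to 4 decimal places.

1.5686

1 palladium × 1.642 = 1.642 platinum
1.642 platinum × 0.3334 = 0.5474428 rhodium
0.5474428 rhodium × 0.9469 = 0.51837358732 iron
0.51837358732 iron × 3.155 = 1.6354686679946 gold
1.6354686679946 gold × 0.9591 = 1.56857799947362086 cobalt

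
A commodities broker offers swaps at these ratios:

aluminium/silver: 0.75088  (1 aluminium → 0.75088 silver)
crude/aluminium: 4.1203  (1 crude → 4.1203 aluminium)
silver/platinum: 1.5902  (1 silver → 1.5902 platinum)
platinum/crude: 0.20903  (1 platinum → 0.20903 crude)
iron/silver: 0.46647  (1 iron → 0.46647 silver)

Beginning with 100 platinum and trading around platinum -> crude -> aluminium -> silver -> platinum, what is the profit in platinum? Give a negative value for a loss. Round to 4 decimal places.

100 platinum × 0.20903 = 20.903 crude
20.903 crude × 4.1203 = 86.1266309 aluminium
86.1266309 aluminium × 0.75088 = 64.670764610192 silver
64.670764610192 silver × 1.5902 = 102.8394498831273184 platinum
Net change: 102.8394498831273184 − 100 = 2.8394498831273184 platinum

2.8394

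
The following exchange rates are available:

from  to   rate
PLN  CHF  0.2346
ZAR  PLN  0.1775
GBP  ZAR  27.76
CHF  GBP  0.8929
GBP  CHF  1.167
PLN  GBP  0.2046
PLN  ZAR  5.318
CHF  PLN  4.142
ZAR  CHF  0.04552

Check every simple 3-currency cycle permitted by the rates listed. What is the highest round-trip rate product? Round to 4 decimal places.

1.1283

ZAR→CHF→GBP→ZAR: 0.04552 × 0.8929 × 27.76 = 1.12830
ZAR→PLN→GBP→ZAR: 0.1775 × 0.2046 × 27.76 = 1.00815
ZAR→CHF→PLN→ZAR: 0.04552 × 4.142 × 5.318 = 1.00268
PLN→GBP→CHF→PLN: 0.2046 × 1.167 × 4.142 = 0.98898
Maximum is ZAR→CHF→GBP→ZAR at 1.1283; arbitrage exists.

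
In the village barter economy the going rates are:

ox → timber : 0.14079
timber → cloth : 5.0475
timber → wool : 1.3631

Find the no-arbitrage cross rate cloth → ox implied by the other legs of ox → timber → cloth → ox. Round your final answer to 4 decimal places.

1.4072

Known legs of the cycle: 0.14079 × 5.0475 = 0.710637525
For no arbitrage the full-cycle product must be 1, so the missing rate is 1 / 0.710637525 ≈ 1.407187.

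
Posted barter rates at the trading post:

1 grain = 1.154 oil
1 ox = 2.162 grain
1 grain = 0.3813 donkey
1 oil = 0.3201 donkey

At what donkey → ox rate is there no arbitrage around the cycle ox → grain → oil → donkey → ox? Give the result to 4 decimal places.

Known legs of the cycle: 2.162 × 1.154 × 0.3201 = 0.7986328548
For no arbitrage the full-cycle product must be 1, so the missing rate is 1 / 0.7986328548 ≈ 1.252140.

1.2521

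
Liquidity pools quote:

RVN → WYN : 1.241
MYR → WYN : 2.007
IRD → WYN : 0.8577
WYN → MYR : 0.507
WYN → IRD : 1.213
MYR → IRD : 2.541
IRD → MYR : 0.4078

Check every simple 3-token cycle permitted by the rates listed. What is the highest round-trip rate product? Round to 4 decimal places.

WYN→MYR→IRD→WYN: 0.507 × 2.541 × 0.8577 = 1.10496
WYN→IRD→MYR→WYN: 1.213 × 0.4078 × 2.007 = 0.99279
Maximum is WYN→MYR→IRD→WYN at 1.1050; arbitrage exists.

1.1050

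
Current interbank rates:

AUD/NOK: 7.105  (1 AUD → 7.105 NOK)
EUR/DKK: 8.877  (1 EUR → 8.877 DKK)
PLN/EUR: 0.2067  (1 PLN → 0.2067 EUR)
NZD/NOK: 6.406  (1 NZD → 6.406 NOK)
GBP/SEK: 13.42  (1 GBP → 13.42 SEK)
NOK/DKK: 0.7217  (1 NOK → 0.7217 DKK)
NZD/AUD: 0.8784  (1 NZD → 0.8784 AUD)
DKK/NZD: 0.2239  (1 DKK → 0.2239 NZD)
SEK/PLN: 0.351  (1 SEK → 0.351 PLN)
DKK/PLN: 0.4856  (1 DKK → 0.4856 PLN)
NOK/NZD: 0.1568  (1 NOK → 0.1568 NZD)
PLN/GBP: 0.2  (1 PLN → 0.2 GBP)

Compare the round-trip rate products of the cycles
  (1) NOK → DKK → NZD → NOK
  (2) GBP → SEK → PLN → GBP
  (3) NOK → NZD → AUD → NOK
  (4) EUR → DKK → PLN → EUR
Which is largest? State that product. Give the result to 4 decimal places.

(1) 0.7217 × 0.2239 × 6.406 = 1.03514
(2) 13.42 × 0.351 × 0.2 = 0.94208
(3) 0.1568 × 0.8784 × 7.105 = 0.97859
(4) 8.877 × 0.4856 × 0.2067 = 0.89102
Highest is cycle (1) at 1.0351 (>1, arbitrage).

1.0351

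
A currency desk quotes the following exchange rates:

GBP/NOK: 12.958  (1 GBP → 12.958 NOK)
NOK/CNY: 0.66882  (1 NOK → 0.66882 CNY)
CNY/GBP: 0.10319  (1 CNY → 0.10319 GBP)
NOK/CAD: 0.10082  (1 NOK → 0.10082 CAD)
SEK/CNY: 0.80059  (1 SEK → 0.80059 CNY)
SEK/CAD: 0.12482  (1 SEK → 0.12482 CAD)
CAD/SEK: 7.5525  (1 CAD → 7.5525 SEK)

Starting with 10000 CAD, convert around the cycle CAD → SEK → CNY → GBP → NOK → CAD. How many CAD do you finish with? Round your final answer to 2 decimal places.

10000 CAD × 7.5525 = 75525 SEK
75525 SEK × 0.80059 = 60464.55975 CNY
60464.55975 CNY × 0.10319 = 6239.3379206025 GBP
6239.3379206025 GBP × 12.958 = 80849.340775167195 NOK
80849.340775167195 NOK × 0.10082 = 8151.2305369523565999 CAD

8151.23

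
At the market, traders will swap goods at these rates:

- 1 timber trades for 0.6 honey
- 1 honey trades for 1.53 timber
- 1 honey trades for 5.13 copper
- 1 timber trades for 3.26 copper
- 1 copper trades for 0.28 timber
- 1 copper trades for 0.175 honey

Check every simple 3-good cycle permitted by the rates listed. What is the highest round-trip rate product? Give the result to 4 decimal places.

timber→copper→honey→timber: 3.26 × 0.175 × 1.53 = 0.87287
timber→honey→copper→timber: 0.6 × 5.13 × 0.28 = 0.86184
Maximum is timber→copper→honey→timber at 0.8729; no arbitrage — every cycle loses value.

0.8729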